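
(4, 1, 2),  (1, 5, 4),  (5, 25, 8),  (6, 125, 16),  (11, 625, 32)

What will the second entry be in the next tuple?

3125

Second entry goes 1, 5, 25, 125, 625 → 3125 (×5 each step).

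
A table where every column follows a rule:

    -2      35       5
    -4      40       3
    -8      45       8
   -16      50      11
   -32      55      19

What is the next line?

-64  60  30

For the first component, ×2 each step: -2, -4, -8, -16, -32 → -64.
Second component goes 35, 40, 45, 50, 55 → 60 (+5 each step).
Third component — each term is the sum of the two before it: 5, 3, 8, 11, 19 → 30.
Combining the parts gives -64  60  30.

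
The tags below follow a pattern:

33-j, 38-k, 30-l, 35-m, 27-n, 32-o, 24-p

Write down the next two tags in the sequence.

29-q then 21-r

First component — alternating steps +5, −8, +5, −8, …: 33, 38, 30, 35, 27, 32, 24 → 29 → 21.
Letter: letters move forward 1 place in the alphabet, so j, k, l, m, n, o, p → q → r.
Putting the parts together: 29-q and then 21-r.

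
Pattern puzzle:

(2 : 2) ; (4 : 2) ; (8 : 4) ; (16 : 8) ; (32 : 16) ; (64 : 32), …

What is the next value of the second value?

First value: ×2 each step; 2, 4, 8, 16, 32, 64 → 128.
Second value — always the previous value of the first value: 2, 2, 4, 8, 16, 32 → 64.

64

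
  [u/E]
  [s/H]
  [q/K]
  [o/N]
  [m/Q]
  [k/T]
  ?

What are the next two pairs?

[i/W], [g/Z]

First letter: letters move back 2 places in the alphabet; u, s, q, o, m, k → i → g.
Second letter: E, H, K, N, Q, T → W → Z (letters move forward 3 places in the alphabet).
So the next two pairs are [i/W] and [g/Z].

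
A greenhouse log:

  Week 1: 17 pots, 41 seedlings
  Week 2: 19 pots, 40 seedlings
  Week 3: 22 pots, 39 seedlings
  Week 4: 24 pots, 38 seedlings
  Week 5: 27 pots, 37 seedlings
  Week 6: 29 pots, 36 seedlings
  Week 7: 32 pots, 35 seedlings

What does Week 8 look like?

Pots goes 17, 19, 22, 24, 27, 29, 32 → 34 (alternating steps +2, +3, +2, +3, …).
Seedlings — −1 each step: 41, 40, 39, 38, 37, 36, 35 → 34.
Putting it together: 34 pots, 34 seedlings.

34 pots, 34 seedlings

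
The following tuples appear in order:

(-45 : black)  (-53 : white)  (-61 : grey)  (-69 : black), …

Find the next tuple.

(-77 : white)

First value goes -45, -53, -61, -69 → -77 (−8 each step).
Shade — repeats black → white → grey: black, white, grey, black → white.
Putting it together: (-77 : white).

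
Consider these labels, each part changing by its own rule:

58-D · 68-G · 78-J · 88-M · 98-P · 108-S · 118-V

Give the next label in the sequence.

128-Y

First component: +10 each step, so 58, 68, 78, 88, 98, 108, 118 → 128.
Letter goes D, G, J, M, P, S, V → Y (letters move forward 3 places in the alphabet).
So the next label is 128-Y.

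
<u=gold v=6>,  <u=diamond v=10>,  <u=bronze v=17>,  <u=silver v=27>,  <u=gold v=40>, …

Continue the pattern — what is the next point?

U: repeats gold → diamond → bronze → silver; gold, diamond, bronze, silver, gold → diamond.
V: differences are 4, 7, 10, … (increasing by 3 each time), so 6, 10, 17, 27, 40 → 56.
So the next point is <u=diamond v=56>.

<u=diamond v=56>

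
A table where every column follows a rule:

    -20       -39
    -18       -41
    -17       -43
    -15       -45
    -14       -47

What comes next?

First component: -20, -18, -17, -15, -14 → -12 (alternating steps +2, +1, +2, +1, …).
Second component: −2 each step, so -39, -41, -43, -45, -47 → -49.
Putting it together: -12  -49.

-12  -49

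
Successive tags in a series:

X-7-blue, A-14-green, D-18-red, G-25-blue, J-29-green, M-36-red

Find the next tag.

For the letter, letters move forward 3 places in the alphabet, wrapping Z→A: X, A, D, G, J, M → P.
Second component: 7, 14, 18, 25, 29, 36 → 40 (alternating steps +7, +4, +7, +4, …).
Colour: repeats blue → green → red, so blue, green, red, blue, green, red → blue.
Combining the parts gives P-40-blue.

P-40-blue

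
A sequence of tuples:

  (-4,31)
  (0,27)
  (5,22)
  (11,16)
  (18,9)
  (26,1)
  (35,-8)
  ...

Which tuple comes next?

First slot: differences are 4, 5, 6, … (increasing by 1 each time), so -4, 0, 5, 11, 18, 26, 35 → 45.
Second slot: together with the first slot always sums to 27, so 31, 27, 22, 16, 9, 1, -8 → -18.
Combining the parts gives (45,-18).

(45,-18)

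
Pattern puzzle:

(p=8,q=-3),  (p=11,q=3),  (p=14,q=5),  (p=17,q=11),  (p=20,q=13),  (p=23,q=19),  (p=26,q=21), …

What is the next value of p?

P: 8, 11, 14, 17, 20, 23, 26 → 29 (+3 each step).

29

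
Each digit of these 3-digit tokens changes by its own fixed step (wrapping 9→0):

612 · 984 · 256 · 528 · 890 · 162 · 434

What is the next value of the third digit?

Third digit goes 2, 4, 6, 8, 0, 2, 4 → 6 (+2 each step, mod 10).

6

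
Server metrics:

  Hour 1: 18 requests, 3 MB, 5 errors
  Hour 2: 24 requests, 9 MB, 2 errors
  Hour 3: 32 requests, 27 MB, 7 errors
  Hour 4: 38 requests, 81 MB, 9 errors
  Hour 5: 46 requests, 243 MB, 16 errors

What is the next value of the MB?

Requests: alternating steps +6, +8, +6, +8, …; 18, 24, 32, 38, 46 → 52.
MB — ×3 each step: 3, 9, 27, 81, 243 → 729.
Errors goes 5, 2, 7, 9, 16 → 25 (each term is the sum of the two before it).

729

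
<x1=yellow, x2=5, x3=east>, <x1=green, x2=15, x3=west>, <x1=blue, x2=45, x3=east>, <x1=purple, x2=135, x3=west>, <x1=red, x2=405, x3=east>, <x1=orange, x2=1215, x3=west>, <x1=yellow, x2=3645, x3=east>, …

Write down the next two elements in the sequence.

<x1=green, x2=10935, x3=west>, <x1=blue, x2=32805, x3=east>

X1: repeats yellow → green → blue → purple → red → orange; yellow, green, blue, purple, red, orange, yellow → green → blue.
X2: ×3 each step; 5, 15, 45, 135, 405, 1215, 3645 → 10935 → 32805.
X3: east, west, east, west, east, west, east → west → east (alternates east ↔ west).
Putting the parts together: <x1=green, x2=10935, x3=west> and then <x1=blue, x2=32805, x3=east>.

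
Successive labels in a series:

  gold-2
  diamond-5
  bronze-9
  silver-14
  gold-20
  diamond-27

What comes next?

bronze-35

Rank — repeats gold → diamond → bronze → silver: gold, diamond, bronze, silver, gold, diamond → bronze.
Second component: differences are 3, 4, 5, … (increasing by 1 each time), so 2, 5, 9, 14, 20, 27 → 35.
Combining the parts gives bronze-35.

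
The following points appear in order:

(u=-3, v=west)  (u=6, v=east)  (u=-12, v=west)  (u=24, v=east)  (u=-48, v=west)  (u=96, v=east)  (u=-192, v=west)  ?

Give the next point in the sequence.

(u=384, v=east)

U: ×(-2) each step; -3, 6, -12, 24, -48, 96, -192 → 384.
V: west, east, west, east, west, east, west → east (alternates west ↔ east).
So the next point is (u=384, v=east).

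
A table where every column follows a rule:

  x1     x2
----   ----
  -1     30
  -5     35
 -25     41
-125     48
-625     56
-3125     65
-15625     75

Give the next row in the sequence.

-78125  86

Column x1: ×5 each step, so -1, -5, -25, -125, -625, -3125, -15625 → -78125.
Column x2: differences are 5, 6, 7, … (increasing by 1 each time); 30, 35, 41, 48, 56, 65, 75 → 86.
So the next row is -78125  86.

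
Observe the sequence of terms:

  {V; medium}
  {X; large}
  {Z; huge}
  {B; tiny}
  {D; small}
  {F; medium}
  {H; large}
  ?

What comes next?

{J; huge}

Letter — letters move forward 2 places in the alphabet, wrapping Z→A: V, X, Z, B, D, F, H → J.
Size goes medium, large, huge, tiny, small, medium, large → huge (repeats medium → large → huge → tiny → small).
So the next term is {J; huge}.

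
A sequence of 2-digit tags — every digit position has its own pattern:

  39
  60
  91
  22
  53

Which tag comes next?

84

First digit: +3 each step, mod 10; 3, 6, 9, 2, 5 → 8.
For the second digit, +1 each step, mod 10: 9, 0, 1, 2, 3 → 4.
So the next tag is 84.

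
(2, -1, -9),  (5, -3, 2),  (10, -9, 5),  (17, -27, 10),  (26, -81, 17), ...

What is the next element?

(37, -243, 26)

First part: 2, 5, 10, 17, 26 → 37 (differences are 3, 5, 7, … (increasing by 2 each time)).
Second part: ×3 each step, so -1, -3, -9, -27, -81 → -243.
Third part: always the previous value of the first part; -9, 2, 5, 10, 17 → 26.
So the next element is (37, -243, 26).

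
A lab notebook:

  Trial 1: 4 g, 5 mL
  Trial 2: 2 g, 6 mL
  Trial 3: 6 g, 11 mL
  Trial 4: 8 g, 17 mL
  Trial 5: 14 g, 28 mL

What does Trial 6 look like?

G: each term is the sum of the two before it, so 4, 2, 6, 8, 14 → 22.
ML goes 5, 6, 11, 17, 28 → 45 (each term is the sum of the two before it).
Combining the parts gives 22 g, 45 mL.

22 g, 45 mL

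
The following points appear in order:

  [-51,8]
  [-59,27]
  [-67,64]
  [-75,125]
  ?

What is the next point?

[-83,216]

First value: -51, -59, -67, -75 → -83 (−8 each step).
Second value — perfect cubes: 2³, 3³, 4³, …: 8, 27, 64, 125 → 216.
Combining the parts gives [-83,216].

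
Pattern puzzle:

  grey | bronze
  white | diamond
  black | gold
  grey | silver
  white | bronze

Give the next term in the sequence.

black | diamond

Shade: repeats grey → white → black, so grey, white, black, grey, white → black.
For the rank, repeats bronze → diamond → gold → silver: bronze, diamond, gold, silver, bronze → diamond.
Combining the parts gives black | diamond.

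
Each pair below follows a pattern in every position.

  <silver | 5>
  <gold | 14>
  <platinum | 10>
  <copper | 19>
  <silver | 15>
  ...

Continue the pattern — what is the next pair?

For the metal, repeats silver → gold → platinum → copper: silver, gold, platinum, copper, silver → gold.
Second part: 5, 14, 10, 19, 15 → 24 (alternating steps +9, −4, +9, −4, …).
Putting it together: <gold | 24>.

<gold | 24>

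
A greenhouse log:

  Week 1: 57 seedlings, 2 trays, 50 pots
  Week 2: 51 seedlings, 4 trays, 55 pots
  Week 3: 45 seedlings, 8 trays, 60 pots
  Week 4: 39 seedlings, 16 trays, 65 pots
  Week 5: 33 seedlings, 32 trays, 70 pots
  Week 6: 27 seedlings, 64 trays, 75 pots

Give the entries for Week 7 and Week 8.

For the seedlings, −6 each step: 57, 51, 45, 39, 33, 27 → 21 → 15.
Trays: ×2 each step; 2, 4, 8, 16, 32, 64 → 128 → 256.
Pots: 50, 55, 60, 65, 70, 75 → 80 → 85 (+5 each step).
Putting the parts together: 21 seedlings, 128 trays, 80 pots and then 15 seedlings, 256 trays, 85 pots.

21 seedlings, 128 trays, 80 pots; 15 seedlings, 256 trays, 85 pots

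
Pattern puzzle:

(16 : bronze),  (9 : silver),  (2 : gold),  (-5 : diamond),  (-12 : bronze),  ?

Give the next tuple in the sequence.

For the first entry, −7 each step: 16, 9, 2, -5, -12 → -19.
Rank — repeats bronze → silver → gold → diamond: bronze, silver, gold, diamond, bronze → silver.
Putting it together: (-19 : silver).

(-19 : silver)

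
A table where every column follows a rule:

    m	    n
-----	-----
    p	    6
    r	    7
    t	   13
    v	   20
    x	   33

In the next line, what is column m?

z

Column m: p, r, t, v, x → z (letters move forward 2 places in the alphabet).
Column n goes 6, 7, 13, 20, 33 → 53 (each term is the sum of the two before it).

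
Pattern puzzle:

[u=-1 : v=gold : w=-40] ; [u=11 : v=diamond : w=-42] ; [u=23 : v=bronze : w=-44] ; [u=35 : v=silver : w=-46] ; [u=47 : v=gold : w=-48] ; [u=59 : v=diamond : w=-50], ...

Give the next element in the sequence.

U: +12 each step; -1, 11, 23, 35, 47, 59 → 71.
V goes gold, diamond, bronze, silver, gold, diamond → bronze (repeats gold → diamond → bronze → silver).
W: −2 each step; -40, -42, -44, -46, -48, -50 → -52.
So the next element is [u=71 : v=bronze : w=-52].

[u=71 : v=bronze : w=-52]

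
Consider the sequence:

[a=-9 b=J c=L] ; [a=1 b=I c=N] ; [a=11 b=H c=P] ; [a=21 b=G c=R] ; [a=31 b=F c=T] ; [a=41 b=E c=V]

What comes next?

[a=51 b=D c=X]

A goes -9, 1, 11, 21, 31, 41 → 51 (+10 each step).
B: letters move back 1 place in the alphabet; J, I, H, G, F, E → D.
C: L, N, P, R, T, V → X (letters move forward 2 places in the alphabet).
Combining the parts gives [a=51 b=D c=X].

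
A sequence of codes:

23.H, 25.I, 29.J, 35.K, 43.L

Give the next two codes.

53.M then 65.N

First component: differences are 2, 4, 6, … (increasing by 2 each time), so 23, 25, 29, 35, 43 → 53 → 65.
Letter: letters move forward 1 place in the alphabet; H, I, J, K, L → M → N.
Putting the parts together: 53.M and then 65.N.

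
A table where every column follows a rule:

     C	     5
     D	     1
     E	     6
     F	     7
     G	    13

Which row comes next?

H  20

Letter: letters move forward 1 place in the alphabet; C, D, E, F, G → H.
Second component: 5, 1, 6, 7, 13 → 20 (each term is the sum of the two before it).
Putting it together: H  20.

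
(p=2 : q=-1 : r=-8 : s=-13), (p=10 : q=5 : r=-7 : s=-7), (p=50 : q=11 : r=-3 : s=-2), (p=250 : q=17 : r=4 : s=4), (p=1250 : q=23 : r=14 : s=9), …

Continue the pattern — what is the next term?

P: ×5 each step, so 2, 10, 50, 250, 1250 → 6250.
Q: +6 each step; -1, 5, 11, 17, 23 → 29.
R: differences are 1, 4, 7, … (increasing by 3 each time); -8, -7, -3, 4, 14 → 27.
For the s, alternating steps +6, +5, +6, +5, …: -13, -7, -2, 4, 9 → 15.
So the next term is (p=6250 : q=29 : r=27 : s=15).

(p=6250 : q=29 : r=27 : s=15)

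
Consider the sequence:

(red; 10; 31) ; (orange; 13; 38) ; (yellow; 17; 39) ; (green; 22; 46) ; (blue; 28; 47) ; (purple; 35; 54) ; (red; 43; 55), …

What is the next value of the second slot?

For the second slot, differences are 3, 4, 5, … (increasing by 1 each time): 10, 13, 17, 22, 28, 35, 43 → 52.

52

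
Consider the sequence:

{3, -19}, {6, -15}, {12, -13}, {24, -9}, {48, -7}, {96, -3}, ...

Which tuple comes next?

{192, -1}

First entry: ×2 each step, so 3, 6, 12, 24, 48, 96 → 192.
Second entry: alternating steps +4, +2, +4, +2, …, so -19, -15, -13, -9, -7, -3 → -1.
Combining the parts gives {192, -1}.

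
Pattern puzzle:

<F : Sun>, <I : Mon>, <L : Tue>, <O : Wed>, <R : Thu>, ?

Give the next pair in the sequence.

Letter: F, I, L, O, R → U (letters move forward 3 places in the alphabet).
Day goes Sun, Mon, Tue, Wed, Thu → Fri (runs through the weekdays Mon→Sun).
Putting it together: <U : Fri>.

<U : Fri>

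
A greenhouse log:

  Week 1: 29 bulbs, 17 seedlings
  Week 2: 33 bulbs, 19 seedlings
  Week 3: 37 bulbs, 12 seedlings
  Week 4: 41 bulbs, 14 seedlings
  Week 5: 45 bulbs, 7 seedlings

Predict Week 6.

Bulbs: 29, 33, 37, 41, 45 → 49 (+4 each step).
Seedlings — alternating steps +2, −7, +2, −7, …: 17, 19, 12, 14, 7 → 9.
So the next row is 49 bulbs, 9 seedlings.

49 bulbs, 9 seedlings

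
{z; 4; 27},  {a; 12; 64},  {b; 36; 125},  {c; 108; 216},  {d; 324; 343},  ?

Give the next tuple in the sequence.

{e; 972; 512}

Letter: z, a, b, c, d → e (letters move forward 1 place in the alphabet, wrapping Z→A).
Second component: ×3 each step, so 4, 12, 36, 108, 324 → 972.
Third component: perfect cubes: 3³, 4³, 5³, …, so 27, 64, 125, 216, 343 → 512.
Combining the parts gives {e; 972; 512}.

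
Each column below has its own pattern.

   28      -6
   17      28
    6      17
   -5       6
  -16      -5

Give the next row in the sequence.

First component: −11 each step, so 28, 17, 6, -5, -16 → -27.
Second component: -6, 28, 17, 6, -5 → -16 (always the previous value of the first component).
Combining the parts gives -27  -16.

-27  -16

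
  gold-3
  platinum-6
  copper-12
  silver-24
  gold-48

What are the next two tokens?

Metal: repeats gold → platinum → copper → silver, so gold, platinum, copper, silver, gold → platinum → copper.
For the second component, ×2 each step: 3, 6, 12, 24, 48 → 96 → 192.
Putting the parts together: platinum-96 and then copper-192.

platinum-96 then copper-192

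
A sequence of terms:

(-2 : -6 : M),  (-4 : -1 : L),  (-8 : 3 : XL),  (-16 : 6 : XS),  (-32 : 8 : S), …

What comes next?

(-64 : 9 : M)

First coordinate — ×2 each step: -2, -4, -8, -16, -32 → -64.
Second coordinate — differences are 5, 4, 3, … (decreasing by 1 each time): -6, -1, 3, 6, 8 → 9.
Size — runs through clothing sizes XS→XL: M, L, XL, XS, S → M.
Combining the parts gives (-64 : 9 : M).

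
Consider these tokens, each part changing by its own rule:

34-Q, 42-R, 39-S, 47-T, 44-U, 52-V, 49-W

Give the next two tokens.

First component goes 34, 42, 39, 47, 44, 52, 49 → 57 → 54 (alternating steps +8, −3, +8, −3, …).
Letter goes Q, R, S, T, U, V, W → X → Y (letters move forward 1 place in the alphabet).
So the next two tokens are 57-X and 54-Y.

57-X then 54-Y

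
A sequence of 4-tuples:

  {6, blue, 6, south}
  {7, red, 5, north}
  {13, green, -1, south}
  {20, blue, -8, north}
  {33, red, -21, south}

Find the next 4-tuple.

{53, green, -41, north}

For the first value, each term is the sum of the two before it: 6, 7, 13, 20, 33 → 53.
Colour — repeats blue → red → green: blue, red, green, blue, red → green.
Third value — together with the first value always sums to 12: 6, 5, -1, -8, -21 → -41.
Direction: alternates south ↔ north, so south, north, south, north, south → north.
Combining the parts gives {53, green, -41, north}.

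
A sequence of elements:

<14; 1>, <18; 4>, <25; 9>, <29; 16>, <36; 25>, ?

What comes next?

<40; 36>

First component: 14, 18, 25, 29, 36 → 40 (alternating steps +4, +7, +4, +7, …).
Second component: 1, 4, 9, 16, 25 → 36 (perfect squares: 1², 2², 3², …).
Combining the parts gives <40; 36>.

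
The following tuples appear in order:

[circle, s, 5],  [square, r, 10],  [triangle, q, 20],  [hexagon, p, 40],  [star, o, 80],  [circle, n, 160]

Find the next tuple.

[square, m, 320]

Shape — repeats circle → square → triangle → hexagon → star: circle, square, triangle, hexagon, star, circle → square.
Letter: letters move back 1 place in the alphabet; s, r, q, p, o, n → m.
Third slot — ×2 each step: 5, 10, 20, 40, 80, 160 → 320.
So the next tuple is [square, m, 320].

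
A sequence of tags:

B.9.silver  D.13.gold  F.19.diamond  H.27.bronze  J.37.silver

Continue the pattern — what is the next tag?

Letter: letters move forward 2 places in the alphabet; B, D, F, H, J → L.
For the second component, differences are 4, 6, 8, … (increasing by 2 each time): 9, 13, 19, 27, 37 → 49.
For the rank, repeats silver → gold → diamond → bronze: silver, gold, diamond, bronze, silver → gold.
Combining the parts gives L.49.gold.

L.49.gold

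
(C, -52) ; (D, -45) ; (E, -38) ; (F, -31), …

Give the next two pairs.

Letter — letters move forward 1 place in the alphabet: C, D, E, F → G → H.
Second coordinate: +7 each step, so -52, -45, -38, -31 → -24 → -17.
So the next two pairs are (G, -24) and (H, -17).

(G, -24), (H, -17)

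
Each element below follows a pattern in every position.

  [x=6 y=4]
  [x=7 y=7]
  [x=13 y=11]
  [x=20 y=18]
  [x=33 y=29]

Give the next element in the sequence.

[x=53 y=47]

X — each term is the sum of the two before it: 6, 7, 13, 20, 33 → 53.
For the y, each term is the sum of the two before it: 4, 7, 11, 18, 29 → 47.
So the next element is [x=53 y=47].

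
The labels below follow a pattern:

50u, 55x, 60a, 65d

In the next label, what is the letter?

Letter: letters move forward 3 places in the alphabet, wrapping Z→A, so u, x, a, d → g.

g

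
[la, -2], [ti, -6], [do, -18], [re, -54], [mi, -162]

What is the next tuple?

[fa, -486]

Note: la, ti, do, re, mi → fa (runs through the solfège scale do→ti).
Second part: -2, -6, -18, -54, -162 → -486 (×3 each step).
Combining the parts gives [fa, -486].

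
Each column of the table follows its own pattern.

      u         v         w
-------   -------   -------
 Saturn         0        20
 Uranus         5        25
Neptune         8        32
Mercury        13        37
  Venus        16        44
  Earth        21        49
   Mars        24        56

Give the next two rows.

Column u: runs through the planets Mercury→Neptune; Saturn, Uranus, Neptune, Mercury, Venus, Earth, Mars → Jupiter → Saturn.
Column v goes 0, 5, 8, 13, 16, 21, 24 → 29 → 32 (alternating steps +5, +3, +5, +3, …).
Column w: 20, 25, 32, 37, 44, 49, 56 → 61 → 68 (alternating steps +5, +7, +5, +7, …).
So the next two rows are Jupiter  29  61 and Saturn  32  68.

Jupiter  29  61; Saturn  32  68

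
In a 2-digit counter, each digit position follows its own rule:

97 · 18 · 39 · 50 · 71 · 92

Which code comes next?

13

For the first digit, +2 each step, mod 10: 9, 1, 3, 5, 7, 9 → 1.
Second digit: +1 each step, mod 10, so 7, 8, 9, 0, 1, 2 → 3.
So the next code is 13.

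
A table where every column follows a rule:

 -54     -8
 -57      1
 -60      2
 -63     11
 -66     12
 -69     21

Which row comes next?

First component: −3 each step; -54, -57, -60, -63, -66, -69 → -72.
Second component: alternating steps +9, +1, +9, +1, …; -8, 1, 2, 11, 12, 21 → 22.
Putting it together: -72  22.

-72  22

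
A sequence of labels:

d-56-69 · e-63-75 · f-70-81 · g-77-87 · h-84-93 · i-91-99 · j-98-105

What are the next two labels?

Letter: letters move forward 1 place in the alphabet, so d, e, f, g, h, i, j → k → l.
Second component: 56, 63, 70, 77, 84, 91, 98 → 105 → 112 (+7 each step).
Third component — +6 each step: 69, 75, 81, 87, 93, 99, 105 → 111 → 117.
Putting the parts together: k-105-111 and then l-112-117.

k-105-111 then l-112-117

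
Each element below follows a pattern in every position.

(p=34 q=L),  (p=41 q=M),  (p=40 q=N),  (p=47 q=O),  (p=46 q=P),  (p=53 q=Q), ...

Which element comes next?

P: alternating steps +7, −1, +7, −1, …; 34, 41, 40, 47, 46, 53 → 52.
Q: L, M, N, O, P, Q → R (letters move forward 1 place in the alphabet).
Combining the parts gives (p=52 q=R).

(p=52 q=R)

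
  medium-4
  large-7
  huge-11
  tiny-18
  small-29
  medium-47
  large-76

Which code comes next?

huge-123

Size: repeats medium → large → huge → tiny → small, so medium, large, huge, tiny, small, medium, large → huge.
For the second component, each term is the sum of the two before it: 4, 7, 11, 18, 29, 47, 76 → 123.
Combining the parts gives huge-123.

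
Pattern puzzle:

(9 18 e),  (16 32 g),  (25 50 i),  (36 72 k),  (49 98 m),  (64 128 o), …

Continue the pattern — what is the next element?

(81 162 q)

First entry: perfect squares: 3², 4², 5², …; 9, 16, 25, 36, 49, 64 → 81.
Second entry: 18, 32, 50, 72, 98, 128 → 162 (always 2 × the first entry).
Letter: e, g, i, k, m, o → q (letters move forward 2 places in the alphabet).
Putting it together: (81 162 q).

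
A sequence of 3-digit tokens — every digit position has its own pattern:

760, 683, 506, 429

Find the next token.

For the first digit, −1 each step, mod 10: 7, 6, 5, 4 → 3.
Second digit — +2 each step, mod 10: 6, 8, 0, 2 → 4.
For the third digit, +3 each step, mod 10: 0, 3, 6, 9 → 2.
Putting it together: 342.

342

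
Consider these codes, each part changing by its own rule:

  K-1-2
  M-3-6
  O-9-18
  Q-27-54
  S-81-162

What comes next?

U-243-486

Letter: letters move forward 2 places in the alphabet; K, M, O, Q, S → U.
Second component — ×3 each step: 1, 3, 9, 27, 81 → 243.
Third component: ×3 each step, so 2, 6, 18, 54, 162 → 486.
Putting it together: U-243-486.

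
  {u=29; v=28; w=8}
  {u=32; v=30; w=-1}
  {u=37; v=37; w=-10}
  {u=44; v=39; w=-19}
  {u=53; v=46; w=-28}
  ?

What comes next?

{u=64; v=48; w=-37}

U: 29, 32, 37, 44, 53 → 64 (differences are 3, 5, 7, … (increasing by 2 each time)).
V: alternating steps +2, +7, +2, +7, …, so 28, 30, 37, 39, 46 → 48.
W goes 8, -1, -10, -19, -28 → -37 (−9 each step).
So the next triple is {u=64; v=48; w=-37}.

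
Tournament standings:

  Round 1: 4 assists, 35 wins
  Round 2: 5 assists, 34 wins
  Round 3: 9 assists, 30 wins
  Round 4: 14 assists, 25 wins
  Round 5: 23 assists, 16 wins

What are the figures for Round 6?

37 assists, 2 wins

Assists: each term is the sum of the two before it; 4, 5, 9, 14, 23 → 37.
Wins: together with the assists always sums to 39, so 35, 34, 30, 25, 16 → 2.
Combining the parts gives 37 assists, 2 wins.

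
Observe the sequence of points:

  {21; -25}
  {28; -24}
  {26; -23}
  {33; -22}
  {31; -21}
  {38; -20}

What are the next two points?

For the first coordinate, alternating steps +7, −2, +7, −2, …: 21, 28, 26, 33, 31, 38 → 36 → 43.
For the second coordinate, +1 each step: -25, -24, -23, -22, -21, -20 → -19 → -18.
Putting the parts together: {36; -19} and then {43; -18}.

{36; -19}, {43; -18}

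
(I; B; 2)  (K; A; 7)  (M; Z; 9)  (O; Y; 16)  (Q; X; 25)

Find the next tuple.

For the first letter, letters move forward 2 places in the alphabet: I, K, M, O, Q → S.
Second letter: B, A, Z, Y, X → W (letters move back 1 place in the alphabet, wrapping A→Z).
Third part: 2, 7, 9, 16, 25 → 41 (each term is the sum of the two before it).
Combining the parts gives (S; W; 41).

(S; W; 41)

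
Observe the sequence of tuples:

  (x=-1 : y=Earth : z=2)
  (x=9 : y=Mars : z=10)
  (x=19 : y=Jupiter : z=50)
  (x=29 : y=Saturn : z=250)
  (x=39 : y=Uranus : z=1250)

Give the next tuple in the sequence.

(x=49 : y=Neptune : z=6250)

X: +10 each step; -1, 9, 19, 29, 39 → 49.
Y: runs through the planets Mercury→Neptune, so Earth, Mars, Jupiter, Saturn, Uranus → Neptune.
Z: ×5 each step, so 2, 10, 50, 250, 1250 → 6250.
So the next tuple is (x=49 : y=Neptune : z=6250).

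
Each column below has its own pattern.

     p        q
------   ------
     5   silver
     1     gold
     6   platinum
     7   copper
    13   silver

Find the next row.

Column p: each term is the sum of the two before it, so 5, 1, 6, 7, 13 → 20.
For the column q, repeats silver → gold → platinum → copper: silver, gold, platinum, copper, silver → gold.
Combining the parts gives 20  gold.

20  gold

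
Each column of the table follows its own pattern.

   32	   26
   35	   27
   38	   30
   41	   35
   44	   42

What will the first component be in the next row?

47

First component — +3 each step: 32, 35, 38, 41, 44 → 47.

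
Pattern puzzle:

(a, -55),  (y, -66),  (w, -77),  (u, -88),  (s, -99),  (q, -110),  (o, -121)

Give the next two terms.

(m, -132), (k, -143)

Letter: letters move back 2 places in the alphabet, wrapping A→Z, so a, y, w, u, s, q, o → m → k.
Second entry goes -55, -66, -77, -88, -99, -110, -121 → -132 → -143 (−11 each step).
So the next two terms are (m, -132) and (k, -143).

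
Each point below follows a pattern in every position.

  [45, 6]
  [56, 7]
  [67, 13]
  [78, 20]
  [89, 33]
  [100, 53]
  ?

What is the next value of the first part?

111

First part goes 45, 56, 67, 78, 89, 100 → 111 (+11 each step).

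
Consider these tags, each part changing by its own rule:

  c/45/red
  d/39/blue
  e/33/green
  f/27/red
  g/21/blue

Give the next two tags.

Letter: letters move forward 1 place in the alphabet, so c, d, e, f, g → h → i.
Second component: 45, 39, 33, 27, 21 → 15 → 9 (−6 each step).
Colour: repeats red → blue → green; red, blue, green, red, blue → green → red.
So the next two tags are h/15/green and i/9/red.

h/15/green then i/9/red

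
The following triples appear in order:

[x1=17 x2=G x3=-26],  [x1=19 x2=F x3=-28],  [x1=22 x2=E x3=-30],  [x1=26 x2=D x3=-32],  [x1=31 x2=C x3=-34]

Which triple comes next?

[x1=37 x2=B x3=-36]

X1: 17, 19, 22, 26, 31 → 37 (differences are 2, 3, 4, … (increasing by 1 each time)).
X2: letters move back 1 place in the alphabet; G, F, E, D, C → B.
For the x3, −2 each step: -26, -28, -30, -32, -34 → -36.
Combining the parts gives [x1=37 x2=B x3=-36].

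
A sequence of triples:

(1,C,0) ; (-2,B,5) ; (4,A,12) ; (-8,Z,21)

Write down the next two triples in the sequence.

For the first entry, ×(-2) each step: 1, -2, 4, -8 → 16 → -32.
Letter: letters move back 1 place in the alphabet, wrapping A→Z; C, B, A, Z → Y → X.
Third entry: differences are 5, 7, 9, … (increasing by 2 each time); 0, 5, 12, 21 → 32 → 45.
So the next two triples are (16,Y,32) and (-32,X,45).

(16,Y,32), (-32,X,45)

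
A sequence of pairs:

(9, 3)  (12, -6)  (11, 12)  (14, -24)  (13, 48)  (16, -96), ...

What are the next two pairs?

(15, 192), (18, -384)

First value: alternating steps +3, −1, +3, −1, …, so 9, 12, 11, 14, 13, 16 → 15 → 18.
Second value: ×(-2) each step, so 3, -6, 12, -24, 48, -96 → 192 → -384.
Putting the parts together: (15, 192) and then (18, -384).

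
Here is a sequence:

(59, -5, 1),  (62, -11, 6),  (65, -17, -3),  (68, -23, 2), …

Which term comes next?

First entry: 59, 62, 65, 68 → 71 (+3 each step).
Second entry goes -5, -11, -17, -23 → -29 (−6 each step).
Third entry goes 1, 6, -3, 2 → -7 (alternating steps +5, −9, +5, −9, …).
Combining the parts gives (71, -29, -7).

(71, -29, -7)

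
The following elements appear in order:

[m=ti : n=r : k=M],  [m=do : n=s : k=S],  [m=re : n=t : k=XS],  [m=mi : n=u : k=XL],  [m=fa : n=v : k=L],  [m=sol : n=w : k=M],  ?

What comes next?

M: ti, do, re, mi, fa, sol → la (runs through the solfège scale do→ti).
For the n, letters move forward 1 place in the alphabet: r, s, t, u, v, w → x.
K — repeats M → S → XS → XL → L: M, S, XS, XL, L, M → S.
Putting it together: [m=la : n=x : k=S].

[m=la : n=x : k=S]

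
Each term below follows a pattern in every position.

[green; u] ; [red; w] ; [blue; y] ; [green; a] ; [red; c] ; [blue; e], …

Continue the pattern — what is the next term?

[green; g]

Colour goes green, red, blue, green, red, blue → green (repeats green → red → blue).
For the letter, letters move forward 2 places in the alphabet, wrapping Z→A: u, w, y, a, c, e → g.
Combining the parts gives [green; g].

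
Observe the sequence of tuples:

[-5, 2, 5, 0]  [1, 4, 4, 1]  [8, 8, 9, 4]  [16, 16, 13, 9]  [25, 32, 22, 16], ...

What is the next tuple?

[35, 64, 35, 25]

First value: differences are 6, 7, 8, … (increasing by 1 each time); -5, 1, 8, 16, 25 → 35.
Second value goes 2, 4, 8, 16, 32 → 64 (×2 each step).
Third value: each term is the sum of the two before it, so 5, 4, 9, 13, 22 → 35.
Fourth value: differences are 1, 3, 5, … (increasing by 2 each time), so 0, 1, 4, 9, 16 → 25.
Combining the parts gives [35, 64, 35, 25].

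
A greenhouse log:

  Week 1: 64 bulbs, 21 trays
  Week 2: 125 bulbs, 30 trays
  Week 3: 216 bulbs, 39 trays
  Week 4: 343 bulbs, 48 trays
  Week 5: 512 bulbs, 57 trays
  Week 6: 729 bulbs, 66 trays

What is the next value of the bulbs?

1000

Bulbs: 64, 125, 216, 343, 512, 729 → 1000 (perfect cubes: 4³, 5³, 6³, …).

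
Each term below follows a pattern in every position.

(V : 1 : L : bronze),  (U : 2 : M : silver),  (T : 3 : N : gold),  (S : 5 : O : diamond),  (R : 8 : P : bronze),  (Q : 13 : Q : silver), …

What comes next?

First letter: V, U, T, S, R, Q → P (letters move back 1 place in the alphabet).
Second value: each term is the sum of the two before it, so 1, 2, 3, 5, 8, 13 → 21.
Second letter — letters move forward 1 place in the alphabet: L, M, N, O, P, Q → R.
Rank — repeats bronze → silver → gold → diamond: bronze, silver, gold, diamond, bronze, silver → gold.
Putting it together: (P : 21 : R : gold).

(P : 21 : R : gold)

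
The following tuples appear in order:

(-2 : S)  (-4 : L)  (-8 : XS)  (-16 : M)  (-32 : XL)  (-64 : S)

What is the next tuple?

First slot: ×2 each step; -2, -4, -8, -16, -32, -64 → -128.
Size goes S, L, XS, M, XL, S → L (repeats S → L → XS → M → XL).
Putting it together: (-128 : L).

(-128 : L)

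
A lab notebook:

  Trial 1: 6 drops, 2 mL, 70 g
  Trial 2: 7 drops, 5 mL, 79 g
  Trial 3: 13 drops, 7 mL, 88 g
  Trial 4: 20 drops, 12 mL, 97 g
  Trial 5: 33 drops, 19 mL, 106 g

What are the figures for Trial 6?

Drops: each term is the sum of the two before it; 6, 7, 13, 20, 33 → 53.
For the mL, each term is the sum of the two before it: 2, 5, 7, 12, 19 → 31.
G: +9 each step, so 70, 79, 88, 97, 106 → 115.
Putting it together: 53 drops, 31 mL, 115 g.

53 drops, 31 mL, 115 g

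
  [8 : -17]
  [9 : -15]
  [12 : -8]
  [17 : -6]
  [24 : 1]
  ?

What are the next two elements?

[33 : 3], [44 : 10]

First part goes 8, 9, 12, 17, 24 → 33 → 44 (differences are 1, 3, 5, … (increasing by 2 each time)).
For the second part, alternating steps +2, +7, +2, +7, …: -17, -15, -8, -6, 1 → 3 → 10.
So the next two elements are [33 : 3] and [44 : 10].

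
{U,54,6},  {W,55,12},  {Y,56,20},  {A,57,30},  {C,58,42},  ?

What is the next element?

For the letter, letters move forward 2 places in the alphabet, wrapping Z→A: U, W, Y, A, C → E.
Second slot: +1 each step, so 54, 55, 56, 57, 58 → 59.
Third slot: 6, 12, 20, 30, 42 → 56 (differences are 6, 8, 10, … (increasing by 2 each time)).
Combining the parts gives {E,59,56}.

{E,59,56}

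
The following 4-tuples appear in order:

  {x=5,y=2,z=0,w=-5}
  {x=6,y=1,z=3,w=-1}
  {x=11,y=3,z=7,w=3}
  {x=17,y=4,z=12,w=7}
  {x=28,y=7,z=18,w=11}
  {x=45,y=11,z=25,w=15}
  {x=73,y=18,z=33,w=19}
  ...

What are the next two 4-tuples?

{x=118,y=29,z=42,w=23}, {x=191,y=47,z=52,w=27}

X — each term is the sum of the two before it: 5, 6, 11, 17, 28, 45, 73 → 118 → 191.
Y goes 2, 1, 3, 4, 7, 11, 18 → 29 → 47 (each term is the sum of the two before it).
Z: differences are 3, 4, 5, … (increasing by 1 each time), so 0, 3, 7, 12, 18, 25, 33 → 42 → 52.
W: +4 each step; -5, -1, 3, 7, 11, 15, 19 → 23 → 27.
So the next two 4-tuples are {x=118,y=29,z=42,w=23} and {x=191,y=47,z=52,w=27}.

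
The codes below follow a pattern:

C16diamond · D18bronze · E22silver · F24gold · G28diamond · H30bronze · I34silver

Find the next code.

J36gold

Letter: C, D, E, F, G, H, I → J (letters move forward 1 place in the alphabet).
For the second component, alternating steps +2, +4, +2, +4, …: 16, 18, 22, 24, 28, 30, 34 → 36.
Rank: diamond, bronze, silver, gold, diamond, bronze, silver → gold (repeats diamond → bronze → silver → gold).
So the next code is J36gold.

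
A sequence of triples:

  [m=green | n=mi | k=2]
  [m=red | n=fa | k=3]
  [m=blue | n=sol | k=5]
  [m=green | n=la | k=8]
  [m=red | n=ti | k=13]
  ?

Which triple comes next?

M: repeats green → red → blue, so green, red, blue, green, red → blue.
N — runs through the solfège scale do→ti: mi, fa, sol, la, ti → do.
K: each term is the sum of the two before it, so 2, 3, 5, 8, 13 → 21.
So the next triple is [m=blue | n=do | k=21].

[m=blue | n=do | k=21]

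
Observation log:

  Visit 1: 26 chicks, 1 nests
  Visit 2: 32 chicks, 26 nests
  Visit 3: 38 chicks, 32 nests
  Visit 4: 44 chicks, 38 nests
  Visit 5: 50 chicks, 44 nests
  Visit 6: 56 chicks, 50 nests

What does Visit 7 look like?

62 chicks, 56 nests

Chicks — +6 each step: 26, 32, 38, 44, 50, 56 → 62.
Nests goes 1, 26, 32, 38, 44, 50 → 56 (always the previous value of the chicks).
Putting it together: 62 chicks, 56 nests.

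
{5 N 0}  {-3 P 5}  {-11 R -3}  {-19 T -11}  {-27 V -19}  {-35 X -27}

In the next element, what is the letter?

First component: 5, -3, -11, -19, -27, -35 → -43 (−8 each step).
For the letter, letters move forward 2 places in the alphabet: N, P, R, T, V, X → Z.
Third component — always the previous value of the first component: 0, 5, -3, -11, -19, -27 → -35.

Z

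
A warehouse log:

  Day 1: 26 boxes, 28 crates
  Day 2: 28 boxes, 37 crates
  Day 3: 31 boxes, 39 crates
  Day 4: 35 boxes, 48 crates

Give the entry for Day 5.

Boxes: differences are 2, 3, 4, … (increasing by 1 each time); 26, 28, 31, 35 → 40.
Crates — alternating steps +9, +2, +9, +2, …: 28, 37, 39, 48 → 50.
So the next record is 40 boxes, 50 crates.

40 boxes, 50 crates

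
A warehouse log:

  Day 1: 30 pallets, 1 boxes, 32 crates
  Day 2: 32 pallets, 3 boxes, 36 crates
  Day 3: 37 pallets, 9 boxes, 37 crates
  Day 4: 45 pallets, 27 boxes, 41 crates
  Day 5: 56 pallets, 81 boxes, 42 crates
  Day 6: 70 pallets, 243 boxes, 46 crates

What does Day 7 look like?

87 pallets, 729 boxes, 47 crates

For the pallets, differences are 2, 5, 8, … (increasing by 3 each time): 30, 32, 37, 45, 56, 70 → 87.
For the boxes, ×3 each step: 1, 3, 9, 27, 81, 243 → 729.
Crates: 32, 36, 37, 41, 42, 46 → 47 (alternating steps +4, +1, +4, +1, …).
So the next record is 87 pallets, 729 boxes, 47 crates.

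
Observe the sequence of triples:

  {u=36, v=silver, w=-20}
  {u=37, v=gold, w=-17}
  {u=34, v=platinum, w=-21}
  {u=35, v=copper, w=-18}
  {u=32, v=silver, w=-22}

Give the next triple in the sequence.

U: alternating steps +1, −3, +1, −3, …; 36, 37, 34, 35, 32 → 33.
V: repeats silver → gold → platinum → copper, so silver, gold, platinum, copper, silver → gold.
W: alternating steps +3, −4, +3, −4, …; -20, -17, -21, -18, -22 → -19.
So the next triple is {u=33, v=gold, w=-19}.

{u=33, v=gold, w=-19}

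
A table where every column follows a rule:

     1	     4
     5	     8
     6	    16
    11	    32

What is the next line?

17  64

First component: each term is the sum of the two before it; 1, 5, 6, 11 → 17.
Second component goes 4, 8, 16, 32 → 64 (×2 each step).
Putting it together: 17  64.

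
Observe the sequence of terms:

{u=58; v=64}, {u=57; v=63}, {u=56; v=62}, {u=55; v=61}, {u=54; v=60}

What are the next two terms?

U: 58, 57, 56, 55, 54 → 53 → 52 (−1 each step).
V: always 6 more than the u, so 64, 63, 62, 61, 60 → 59 → 58.
Putting the parts together: {u=53; v=59} and then {u=52; v=58}.

{u=53; v=59}, {u=52; v=58}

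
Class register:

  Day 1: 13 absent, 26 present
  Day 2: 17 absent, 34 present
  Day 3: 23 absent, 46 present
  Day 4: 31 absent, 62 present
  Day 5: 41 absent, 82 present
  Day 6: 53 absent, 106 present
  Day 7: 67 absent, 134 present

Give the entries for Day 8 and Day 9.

Absent goes 13, 17, 23, 31, 41, 53, 67 → 83 → 101 (differences are 4, 6, 8, … (increasing by 2 each time)).
For the present, always 2 × the absent: 26, 34, 46, 62, 82, 106, 134 → 166 → 202.
Putting the parts together: 83 absent, 166 present and then 101 absent, 202 present.

83 absent, 166 present; 101 absent, 202 present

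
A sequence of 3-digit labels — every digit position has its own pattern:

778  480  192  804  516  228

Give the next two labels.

930 then 642

First digit: −3 each step, mod 10; 7, 4, 1, 8, 5, 2 → 9 → 6.
Second digit: +1 each step, mod 10; 7, 8, 9, 0, 1, 2 → 3 → 4.
Third digit goes 8, 0, 2, 4, 6, 8 → 0 → 2 (+2 each step, mod 10).
So the next two labels are 930 and 642.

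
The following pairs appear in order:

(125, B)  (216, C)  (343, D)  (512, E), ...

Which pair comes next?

(729, F)

First part: perfect cubes: 5³, 6³, 7³, …, so 125, 216, 343, 512 → 729.
Letter: letters move forward 1 place in the alphabet, so B, C, D, E → F.
Putting it together: (729, F).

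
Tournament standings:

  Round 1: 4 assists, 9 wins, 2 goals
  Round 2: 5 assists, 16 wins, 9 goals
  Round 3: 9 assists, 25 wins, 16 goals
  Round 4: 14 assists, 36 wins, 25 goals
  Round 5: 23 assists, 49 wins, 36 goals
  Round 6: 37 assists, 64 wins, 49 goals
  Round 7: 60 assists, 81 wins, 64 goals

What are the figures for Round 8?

97 assists, 100 wins, 81 goals

Assists: each term is the sum of the two before it; 4, 5, 9, 14, 23, 37, 60 → 97.
Wins: 9, 16, 25, 36, 49, 64, 81 → 100 (perfect squares: 3², 4², 5², …).
For the goals, always the previous value of the wins: 2, 9, 16, 25, 36, 49, 64 → 81.
Putting it together: 97 assists, 100 wins, 81 goals.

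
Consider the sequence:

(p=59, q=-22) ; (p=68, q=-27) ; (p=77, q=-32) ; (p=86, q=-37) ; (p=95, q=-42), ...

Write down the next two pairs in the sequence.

(p=104, q=-47), (p=113, q=-52)

For the p, +9 each step: 59, 68, 77, 86, 95 → 104 → 113.
Q — −5 each step: -22, -27, -32, -37, -42 → -47 → -52.
So the next two pairs are (p=104, q=-47) and (p=113, q=-52).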